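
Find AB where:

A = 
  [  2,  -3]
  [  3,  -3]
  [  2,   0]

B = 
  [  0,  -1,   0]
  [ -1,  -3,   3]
A is 3×2 and B is 2×3, so AB is 3×3. Each entry is (row of A)·(column of B):
AB[1,1] = (2)(0) + (-3)(-1) = 3
AB[1,2] = (2)(-1) + (-3)(-3) = 7
AB[1,3] = (2)(0) + (-3)(3) = -9
AB[2,1] = (3)(0) + (-3)(-1) = 3
AB[2,2] = (3)(-1) + (-3)(-3) = 6
AB[2,3] = (3)(0) + (-3)(3) = -9
AB[3,1] = (2)(0) + (0)(-1) = 0
AB[3,2] = (2)(-1) + (0)(-3) = -2
AB[3,3] = (2)(0) + (0)(3) = 0

AB = 
  [  3,   7,  -9]
  [  3,   6,  -9]
  [  0,  -2,   0]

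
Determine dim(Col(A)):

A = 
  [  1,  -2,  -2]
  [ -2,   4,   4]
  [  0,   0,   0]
Row reduce:
R2 → R2 + (2)·R1
REF = 
  [  1,  -2,  -2]
  [  0,   0,   0]
  [  0,   0,   0]
Pivot columns: 1 → 1 pivot.
dim(Col(A)) = number of pivot columns = 1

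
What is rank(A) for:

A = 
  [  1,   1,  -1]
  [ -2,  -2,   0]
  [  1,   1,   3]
rank(A) = 2

Row reduce:
R2 → R2 + (2)·R1
R3 → R3 - (1)·R1
R3 → R3 + (2)·R2
REF = 
  [  1,   1,  -1]
  [  0,   0,  -2]
  [  0,   0,   0]
Pivot columns: 1, 3 → 2 pivots.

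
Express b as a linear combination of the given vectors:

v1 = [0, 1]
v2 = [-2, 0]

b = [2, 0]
c1 = 0, c2 = -1

b = 0·v1 + -1·v2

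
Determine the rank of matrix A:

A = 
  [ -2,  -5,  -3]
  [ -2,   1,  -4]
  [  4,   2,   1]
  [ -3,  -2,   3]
Row reduce:
R2 → R2 - (1)·R1
R3 → R3 + (2)·R1
R4 → R4 - (3/2)·R1
R3 → R3 + (4/3)·R2
R4 → R4 - (11/12)·R2
R4 → R4 + (101/76)·R3
REF = 
  [   -2,    -5,    -3]
  [    0,     6,    -1]
  [    0,     0, -19/3]
  [    0,     0,     0]
Pivot columns: 1, 2, 3 → 3 pivots.

rank(A) = 3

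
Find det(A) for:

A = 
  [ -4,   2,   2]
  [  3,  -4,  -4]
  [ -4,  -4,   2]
60

Cofactor expansion along row 1:
det(A) = (-4)·((-4)(2) - (-4)(-4)) - (2)·((3)(2) - (-4)(-4)) + (2)·((3)(-4) - (-4)(-4))
  = (-4)(-24) - (2)(-10) + (2)(-28)
  = 60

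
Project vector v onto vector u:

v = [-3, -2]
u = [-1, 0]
v·u = (-3)(-1) + (-2)(0) = 3
u·u = (-1)² + (0)² = 1
proj_u(v) = (v·u / u·u) × u = (3/1) × u = (3) × u

proj_u(v) = [-3, 0]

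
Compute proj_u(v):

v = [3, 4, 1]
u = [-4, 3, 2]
v·u = (3)(-4) + (4)(3) + (1)(2) = 2
u·u = (-4)² + (3)² + (2)² = 29
proj_u(v) = (v·u / u·u) × u = (2/29) × u

proj_u(v) = [-8/29, 6/29, 4/29]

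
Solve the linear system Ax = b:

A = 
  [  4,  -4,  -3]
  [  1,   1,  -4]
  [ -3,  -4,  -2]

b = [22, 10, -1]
Row reduce the augmented matrix [A|b]:
R2 → R2 - (1/4)·R1
R3 → R3 + (3/4)·R1
R3 → R3 + (7/2)·R2
REF = 
  [     4,     -4,     -3,     22]
  [     0,      2,  -13/4,    9/2]
  [     0,      0, -125/8,  125/4]

Back-substitution:
x₃ = (125/4) / (-125/8) = -2
x₂ = (9/2 - (-13/4)(-2)) / 2 = -1
x₁ = (22 - (-4)(-1) - (-3)(-2)) / 4 = 3

x = [3, -1, -2]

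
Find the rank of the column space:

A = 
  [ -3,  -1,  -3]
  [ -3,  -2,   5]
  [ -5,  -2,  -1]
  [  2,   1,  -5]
Row reduce:
R2 → R2 - (1)·R1
R3 → R3 - (5/3)·R1
R4 → R4 + (2/3)·R1
R3 → R3 - (1/3)·R2
R4 → R4 + (1/3)·R2
R4 → R4 + (13/4)·R3
REF = 
  [ -3,  -1,  -3]
  [  0,  -1,   8]
  [  0,   0, 4/3]
  [  0,   0,   0]
Pivot columns: 1, 2, 3 → 3 pivots.
dim(Col(A)) = number of pivot columns = 3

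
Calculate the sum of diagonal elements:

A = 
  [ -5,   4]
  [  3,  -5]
-10

tr(A) = -5 + -5 = -10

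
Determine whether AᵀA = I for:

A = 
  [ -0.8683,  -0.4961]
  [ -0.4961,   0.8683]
Yes

AᵀA = 
  [  1.0001,   0]
  [  0,   1.0001]
≈ I (equal to I up to the 4-dp rounding of the entries)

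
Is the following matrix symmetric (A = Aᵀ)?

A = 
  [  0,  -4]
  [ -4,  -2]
Yes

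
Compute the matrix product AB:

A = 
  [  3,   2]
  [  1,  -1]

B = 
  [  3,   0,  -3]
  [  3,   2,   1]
A is 2×2 and B is 2×3, so AB is 2×3. Each entry is (row of A)·(column of B):
AB[1,1] = (3)(3) + (2)(3) = 15
AB[1,2] = (3)(0) + (2)(2) = 4
AB[1,3] = (3)(-3) + (2)(1) = -7
AB[2,1] = (1)(3) + (-1)(3) = 0
AB[2,2] = (1)(0) + (-1)(2) = -2
AB[2,3] = (1)(-3) + (-1)(1) = -4

AB = 
  [ 15,   4,  -7]
  [  0,  -2,  -4]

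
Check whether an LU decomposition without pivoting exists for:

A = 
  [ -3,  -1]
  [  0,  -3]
Yes.
A[1,1] = -3 ≠ 0, so Gaussian elimination proceeds without a row swap: multiplier ℓ₂₁ = (0)/(-3) = 0, and U[2,2] = -3 - (0)(-1) = -3.
L = 
  [  1,   0]
  [  0,   1]
U = 
  [ -3,  -1]
  [  0,  -3]
Check row 2 of LU: [(0)(-3), (0)(-1) + (-3)] = [0, -3] = row 2 of A ✓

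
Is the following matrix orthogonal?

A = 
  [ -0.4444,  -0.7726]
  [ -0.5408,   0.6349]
No

AᵀA = 
  [  0.4900,   0]
  [  0,   1]
≠ I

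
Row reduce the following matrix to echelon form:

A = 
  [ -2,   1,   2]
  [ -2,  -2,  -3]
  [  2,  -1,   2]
Row operations:
R2 → R2 - (1)·R1
R3 → R3 + (1)·R1

Resulting echelon form:
REF = 
  [ -2,   1,   2]
  [  0,  -3,  -5]
  [  0,   0,   4]

Rank = 3 (number of non-zero pivot rows).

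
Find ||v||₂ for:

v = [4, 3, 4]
6.403

||v||₂ = √((4)² + (3)² + (4)²) = √41 = 6.403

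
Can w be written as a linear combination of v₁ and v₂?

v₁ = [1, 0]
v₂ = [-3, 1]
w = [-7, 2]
Yes

Form the augmented matrix and row-reduce:
[v₁|v₂|w] = 
  [  1,  -3,  -7]
  [  0,   1,   2]
(already in echelon form — no row operations needed)

No row of the form [0 0 | nonzero], so the system is consistent. Back-substitution gives c₁ = -1, c₂ = 2: w = (-1)·v₁ + (2)·v₂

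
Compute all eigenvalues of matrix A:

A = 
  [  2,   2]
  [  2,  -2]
λ = 2√2, -2√2  (≈ 2.828, -2.828)

tr(A) = 0, det(A) = -8
Characteristic polynomial: λ² - tr(A)λ + det(A) = λ² - 8
λ² - 8 = 0  ⇒  λ = (0 ± √((0)² - 4·(-8)))/2 = (0 ± √(32))/2
  = 2√2,  -2√2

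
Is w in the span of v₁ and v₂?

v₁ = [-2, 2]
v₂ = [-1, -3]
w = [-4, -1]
Yes

Form the augmented matrix and row-reduce:
[v₁|v₂|w] = 
  [ -2,  -1,  -4]
  [  2,  -3,  -1]
R2 → R2 + (1)·R1
REF = 
  [ -2,  -1,  -4]
  [  0,  -4,  -5]

No row of the form [0 0 | nonzero], so the system is consistent. Back-substitution gives c₁ = 11/8, c₂ = 5/4: w = (11/8)·v₁ + (5/4)·v₂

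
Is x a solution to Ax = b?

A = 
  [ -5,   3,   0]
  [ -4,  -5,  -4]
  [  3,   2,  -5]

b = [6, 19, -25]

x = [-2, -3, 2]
No

Ax = [1, 15, -22] ≠ b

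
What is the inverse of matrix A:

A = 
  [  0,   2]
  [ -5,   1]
det(A) = (0)(1) - (2)(-5) = 10
For a 2×2 matrix, A⁻¹ = (1/det(A)) · [[d, -b], [-c, a]]
    = (1/10) · [[1, -2], [5, 0]]

A⁻¹ = 
  [1/10, -1/5]
  [ 1/2,    0]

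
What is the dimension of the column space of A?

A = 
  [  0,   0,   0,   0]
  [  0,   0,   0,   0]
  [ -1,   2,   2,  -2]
dim(Col(A)) = 1

Row reduce:
Swap R1 ↔ R3
REF = 
  [ -1,   2,   2,  -2]
  [  0,   0,   0,   0]
  [  0,   0,   0,   0]
Pivot columns: 1 → 1 pivot.
dim(Col(A)) = number of pivot columns = 1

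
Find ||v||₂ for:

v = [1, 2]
2.236

||v||₂ = √((1)² + (2)²) = √5 = 2.236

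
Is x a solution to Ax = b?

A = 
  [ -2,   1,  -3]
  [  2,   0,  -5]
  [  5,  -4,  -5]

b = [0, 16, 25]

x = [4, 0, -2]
No

Ax = [-2, 18, 30] ≠ b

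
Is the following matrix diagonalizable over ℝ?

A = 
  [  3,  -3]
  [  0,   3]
No

tr(A) = 6, det(A) = 9
Characteristic polynomial: λ² - tr(A)λ + det(A) = λ² - 6λ + 9
λ² - 6λ + 9 = (λ - 3)²
Eigenvalues: 3, 3
λ=3: alg. mult. = 2, geom. mult. = 2 - rank(A - (3)I) = 2 - 1 = 1
Sum of geometric multiplicities = 1 < n = 2, so there aren't enough independent eigenvectors.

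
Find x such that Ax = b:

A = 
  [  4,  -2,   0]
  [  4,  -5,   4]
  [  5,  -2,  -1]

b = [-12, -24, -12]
x = [-3, 0, -3]

Row reduce the augmented matrix [A|b]:
R2 → R2 - (1)·R1
R3 → R3 - (5/4)·R1
R3 → R3 + (1/6)·R2
REF = 
  [   4,   -2,    0,  -12]
  [   0,   -3,    4,  -12]
  [   0,    0, -1/3,    1]

Back-substitution:
x₃ = 1 / (-1/3) = -3
x₂ = (-12 - (4)(-3)) / (-3) = 0
x₁ = (-12 - (-2)(0) - (0)(-3)) / 4 = -3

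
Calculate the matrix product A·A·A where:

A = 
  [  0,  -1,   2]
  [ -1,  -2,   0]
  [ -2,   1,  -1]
A^3 = 
  [  0,  -7,  -4]
  [ -1, -14,   6]
  [  7,  -2,   5]

A² = A·A:
A²[1,1] = (0)(0) + (-1)(-1) + (2)(-2) = -3
A²[1,2] = (0)(-1) + (-1)(-2) + (2)(1) = 4
A²[1,3] = (0)(2) + (-1)(0) + (2)(-1) = -2
A²[2,1] = (-1)(0) + (-2)(-1) + (0)(-2) = 2
A²[2,2] = (-1)(-1) + (-2)(-2) + (0)(1) = 5
A²[2,3] = (-1)(2) + (-2)(0) + (0)(-1) = -2
A²[3,1] = (-2)(0) + (1)(-1) + (-1)(-2) = 1
A²[3,2] = (-2)(-1) + (1)(-2) + (-1)(1) = -1
A²[3,3] = (-2)(2) + (1)(0) + (-1)(-1) = -3
A² = 
  [ -3,   4,  -2]
  [  2,   5,  -2]
  [  1,  -1,  -3]

A^3 = A^2·A:
A^3[1,1] = (-3)(0) + (4)(-1) + (-2)(-2) = 0
A^3[1,2] = (-3)(-1) + (4)(-2) + (-2)(1) = -7
A^3[1,3] = (-3)(2) + (4)(0) + (-2)(-1) = -4
A^3[2,1] = (2)(0) + (5)(-1) + (-2)(-2) = -1
A^3[2,2] = (2)(-1) + (5)(-2) + (-2)(1) = -14
A^3[2,3] = (2)(2) + (5)(0) + (-2)(-1) = 6
A^3[3,1] = (1)(0) + (-1)(-1) + (-3)(-2) = 7
A^3[3,2] = (1)(-1) + (-1)(-2) + (-3)(1) = -2
A^3[3,3] = (1)(2) + (-1)(0) + (-3)(-1) = 5
A^3 = 
  [  0,  -7,  -4]
  [ -1, -14,   6]
  [  7,  -2,   5]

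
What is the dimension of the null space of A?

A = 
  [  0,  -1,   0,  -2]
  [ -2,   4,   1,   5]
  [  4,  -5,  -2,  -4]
nullity(A) = 2

Row reduce:
Swap R1 ↔ R2
R3 → R3 + (2)·R1
R3 → R3 + (3)·R2
REF = 
  [ -2,   4,   1,   5]
  [  0,  -1,   0,  -2]
  [  0,   0,   0,   0]
Pivot columns: 1, 2 → 2 pivots.
rank(A) = 2, so nullity(A) = 4 - 2 = 2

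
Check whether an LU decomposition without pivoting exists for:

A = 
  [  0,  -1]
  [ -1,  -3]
No.
A[1,1] = 0 but A[2,1] = -1 ≠ 0. Any LU with L unit lower triangular has (LU)[1,1] = U[1,1] and (LU)[2,1] = L[2,1]·U[1,1]; matching A forces U[1,1] = 0, which then forces (LU)[2,1] = 0 ≠ -1. A row swap (pivoting) is required.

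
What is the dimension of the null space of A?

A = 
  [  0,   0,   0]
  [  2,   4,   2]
nullity(A) = 2

Row reduce:
Swap R1 ↔ R2
REF = 
  [  2,   4,   2]
  [  0,   0,   0]
Pivot columns: 1 → 1 pivot.
rank(A) = 1, so nullity(A) = 3 - 1 = 2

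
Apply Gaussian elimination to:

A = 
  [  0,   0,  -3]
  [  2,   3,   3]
Row operations:
Swap R1 ↔ R2

Resulting echelon form:
REF = 
  [  2,   3,   3]
  [  0,   0,  -3]

Rank = 2 (number of non-zero pivot rows).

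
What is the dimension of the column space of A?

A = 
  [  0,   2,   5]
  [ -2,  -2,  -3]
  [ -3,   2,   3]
Row reduce:
Swap R1 ↔ R2
R3 → R3 - (3/2)·R1
R3 → R3 - (5/2)·R2
REF = 
  [ -2,  -2,  -3]
  [  0,   2,   5]
  [  0,   0,  -5]
Pivot columns: 1, 2, 3 → 3 pivots.
dim(Col(A)) = number of pivot columns = 3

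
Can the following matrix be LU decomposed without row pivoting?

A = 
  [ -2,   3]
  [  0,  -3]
Yes.
A[1,1] = -2 ≠ 0, so Gaussian elimination proceeds without a row swap: multiplier ℓ₂₁ = (0)/(-2) = 0, and U[2,2] = -3 - (0)(3) = -3.
L = 
  [  1,   0]
  [  0,   1]
U = 
  [ -2,   3]
  [  0,  -3]
Check row 2 of LU: [(0)(-2), (0)(3) + (-3)] = [0, -3] = row 2 of A ✓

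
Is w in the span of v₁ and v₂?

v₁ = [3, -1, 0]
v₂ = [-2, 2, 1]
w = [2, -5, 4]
No

Form the augmented matrix and row-reduce:
[v₁|v₂|w] = 
  [  3,  -2,   2]
  [ -1,   2,  -5]
  [  0,   1,   4]
R2 → R2 + (1/3)·R1
R3 → R3 - (3/4)·R2
REF = 
  [    3,    -2,     2]
  [    0,   4/3, -13/3]
  [    0,     0,  29/4]

Row 3 reads [0 0 | 29/4], i.e. 0 = 29/4, so the system is inconsistent and w ∉ span{v₁, v₂}.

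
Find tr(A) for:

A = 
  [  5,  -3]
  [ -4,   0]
5

tr(A) = 5 + 0 = 5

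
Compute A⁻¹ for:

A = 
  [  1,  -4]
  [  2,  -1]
det(A) = (1)(-1) - (-4)(2) = 7
For a 2×2 matrix, A⁻¹ = (1/det(A)) · [[d, -b], [-c, a]]
    = (1/7) · [[-1, 4], [-2, 1]]

A⁻¹ = 
  [-1/7,  4/7]
  [-2/7,  1/7]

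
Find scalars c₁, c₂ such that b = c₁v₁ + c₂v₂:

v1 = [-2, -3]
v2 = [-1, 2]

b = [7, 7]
c1 = -3, c2 = -1

b = -3·v1 + -1·v2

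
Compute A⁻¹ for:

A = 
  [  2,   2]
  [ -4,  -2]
det(A) = (2)(-2) - (2)(-4) = 4
For a 2×2 matrix, A⁻¹ = (1/det(A)) · [[d, -b], [-c, a]]
    = (1/4) · [[-2, -2], [4, 2]]

A⁻¹ = 
  [-1/2, -1/2]
  [   1,  1/2]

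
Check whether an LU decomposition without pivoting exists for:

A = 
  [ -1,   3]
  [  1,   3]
Yes.
A[1,1] = -1 ≠ 0, so Gaussian elimination proceeds without a row swap: multiplier ℓ₂₁ = (1)/(-1) = -1, and U[2,2] = 3 - (-1)(3) = 6.
L = 
  [  1,   0]
  [ -1,   1]
U = 
  [ -1,   3]
  [  0,   6]
Check row 2 of LU: [(-1)(-1), (-1)(3) + 6] = [1, 3] = row 2 of A ✓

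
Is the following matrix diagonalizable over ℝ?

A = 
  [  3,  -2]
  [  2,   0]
No

tr(A) = 3, det(A) = 4
Characteristic polynomial: λ² - tr(A)λ + det(A) = λ² - 3λ + 4
λ² - 3λ + 4 = 0  ⇒  λ = (3 ± √((-3)² - 4·(4)))/2 = (3 ± √(-7))/2
  = (3 + i√7)/2,  (3 - i√7)/2
Eigenvalues: (3 + i√7)/2, (3 - i√7)/2  (≈ 1.5 + 1.323i, 1.5 - 1.323i)
Has complex eigenvalues (not diagonalizable over ℝ).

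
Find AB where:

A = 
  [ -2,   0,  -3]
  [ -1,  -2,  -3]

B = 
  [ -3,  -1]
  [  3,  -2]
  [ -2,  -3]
AB = 
  [ 12,  11]
  [  3,  14]

A is 2×3 and B is 3×2, so AB is 2×2. Each entry is (row of A)·(column of B):
AB[1,1] = (-2)(-3) + (0)(3) + (-3)(-2) = 12
AB[1,2] = (-2)(-1) + (0)(-2) + (-3)(-3) = 11
AB[2,1] = (-1)(-3) + (-2)(3) + (-3)(-2) = 3
AB[2,2] = (-1)(-1) + (-2)(-2) + (-3)(-3) = 14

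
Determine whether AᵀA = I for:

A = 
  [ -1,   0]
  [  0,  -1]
Yes

AᵀA = 
  [  1,   0]
  [  0,   1]
= I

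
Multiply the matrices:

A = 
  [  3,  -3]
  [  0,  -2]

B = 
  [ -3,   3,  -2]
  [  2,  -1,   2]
AB = 
  [-15,  12, -12]
  [ -4,   2,  -4]

A is 2×2 and B is 2×3, so AB is 2×3. Each entry is (row of A)·(column of B):
AB[1,1] = (3)(-3) + (-3)(2) = -15
AB[1,2] = (3)(3) + (-3)(-1) = 12
AB[1,3] = (3)(-2) + (-3)(2) = -12
AB[2,1] = (0)(-3) + (-2)(2) = -4
AB[2,2] = (0)(3) + (-2)(-1) = 2
AB[2,3] = (0)(-2) + (-2)(2) = -4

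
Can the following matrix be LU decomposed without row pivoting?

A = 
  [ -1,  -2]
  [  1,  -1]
Yes.
A[1,1] = -1 ≠ 0, so Gaussian elimination proceeds without a row swap: multiplier ℓ₂₁ = (1)/(-1) = -1, and U[2,2] = -1 - (-1)(-2) = -3.
L = 
  [  1,   0]
  [ -1,   1]
U = 
  [ -1,  -2]
  [  0,  -3]
Check row 2 of LU: [(-1)(-1), (-1)(-2) + (-3)] = [1, -1] = row 2 of A ✓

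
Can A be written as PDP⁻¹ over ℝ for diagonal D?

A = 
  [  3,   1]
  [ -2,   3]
No

tr(A) = 6, det(A) = 11
Characteristic polynomial: λ² - tr(A)λ + det(A) = λ² - 6λ + 11
λ² - 6λ + 11 = 0  ⇒  λ = (6 ± √((-6)² - 4·(11)))/2 = (6 ± √(-8))/2
  = 3 + i√2,  3 - i√2
Eigenvalues: 3 + i√2, 3 - i√2  (≈ 3 + 1.414i, 3 - 1.414i)
Has complex eigenvalues (not diagonalizable over ℝ).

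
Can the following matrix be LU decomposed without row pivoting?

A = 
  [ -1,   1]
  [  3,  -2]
Yes.
A[1,1] = -1 ≠ 0, so Gaussian elimination proceeds without a row swap: multiplier ℓ₂₁ = (3)/(-1) = -3, and U[2,2] = -2 - (-3)(1) = 1.
L = 
  [  1,   0]
  [ -3,   1]
U = 
  [ -1,   1]
  [  0,   1]
Check row 2 of LU: [(-3)(-1), (-3)(1) + 1] = [3, -2] = row 2 of A ✓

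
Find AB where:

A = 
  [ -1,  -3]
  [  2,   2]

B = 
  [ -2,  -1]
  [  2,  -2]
AB = 
  [ -4,   7]
  [  0,  -6]

A is 2×2 and B is 2×2, so AB is 2×2. Each entry is (row of A)·(column of B):
AB[1,1] = (-1)(-2) + (-3)(2) = -4
AB[1,2] = (-1)(-1) + (-3)(-2) = 7
AB[2,1] = (2)(-2) + (2)(2) = 0
AB[2,2] = (2)(-1) + (2)(-2) = -6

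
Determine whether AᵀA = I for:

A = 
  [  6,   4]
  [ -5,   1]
No

AᵀA = 
  [ 61,  19]
  [ 19,  17]
≠ I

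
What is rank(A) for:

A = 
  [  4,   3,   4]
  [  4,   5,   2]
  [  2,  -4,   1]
rank(A) = 3

Row reduce:
R2 → R2 - (1)·R1
R3 → R3 - (1/2)·R1
R3 → R3 + (11/4)·R2
REF = 
  [    4,     3,     4]
  [    0,     2,    -2]
  [    0,     0, -13/2]
Pivot columns: 1, 2, 3 → 3 pivots.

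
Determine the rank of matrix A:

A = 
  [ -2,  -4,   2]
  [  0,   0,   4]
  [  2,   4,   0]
rank(A) = 2

Row reduce:
R3 → R3 + (1)·R1
R3 → R3 - (1/2)·R2
REF = 
  [ -2,  -4,   2]
  [  0,   0,   4]
  [  0,   0,   0]
Pivot columns: 1, 3 → 2 pivots.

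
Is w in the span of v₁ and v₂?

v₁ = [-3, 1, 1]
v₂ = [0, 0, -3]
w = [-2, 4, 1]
No

Form the augmented matrix and row-reduce:
[v₁|v₂|w] = 
  [ -3,   0,  -2]
  [  1,   0,   4]
  [  1,  -3,   1]
R2 → R2 + (1/3)·R1
R3 → R3 + (1/3)·R1
Swap R2 ↔ R3
REF = 
  [  -3,    0,   -2]
  [   0,   -3,  1/3]
  [   0,    0, 10/3]

Row 3 reads [0 0 | 10/3], i.e. 0 = 10/3, so the system is inconsistent and w ∉ span{v₁, v₂}.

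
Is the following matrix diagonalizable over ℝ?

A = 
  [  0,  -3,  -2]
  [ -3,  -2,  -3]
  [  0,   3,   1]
No

Characteristic polynomial: det(λI - A) = λ³ + λ² - 2λ - 9
By the rational root theorem any rational root is an integer dividing 9; none of those is a root, so p(λ) has no rational roots and hence (being an irreducible cubic) no repeated roots.
Discriminant of the cubic: Δ = -1791
Δ < 0 ⇒ one real eigenvalue and a complex-conjugate pair: λ ≈ 2.069, -1.535 + 1.412i, -1.535 - 1.412i
Has complex eigenvalues (not diagonalizable over ℝ).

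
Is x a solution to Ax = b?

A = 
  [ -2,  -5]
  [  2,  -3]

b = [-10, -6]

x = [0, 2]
Yes

Ax = [-10, -6] = b ✓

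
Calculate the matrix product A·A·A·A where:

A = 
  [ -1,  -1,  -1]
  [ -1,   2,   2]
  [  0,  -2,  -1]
A^4 = 
  [  3,   3,   3]
  [  3,  -6,  -6]
  [  0,   6,   3]

A² = A·A:
A²[1,1] = (-1)(-1) + (-1)(-1) + (-1)(0) = 2
A²[1,2] = (-1)(-1) + (-1)(2) + (-1)(-2) = 1
A²[1,3] = (-1)(-1) + (-1)(2) + (-1)(-1) = 0
A²[2,1] = (-1)(-1) + (2)(-1) + (2)(0) = -1
A²[2,2] = (-1)(-1) + (2)(2) + (2)(-2) = 1
A²[2,3] = (-1)(-1) + (2)(2) + (2)(-1) = 3
A²[3,1] = (0)(-1) + (-2)(-1) + (-1)(0) = 2
A²[3,2] = (0)(-1) + (-2)(2) + (-1)(-2) = -2
A²[3,3] = (0)(-1) + (-2)(2) + (-1)(-1) = -3
A² = 
  [  2,   1,   0]
  [ -1,   1,   3]
  [  2,  -2,  -3]

A^3 = A^2·A:
A^3[1,1] = (2)(-1) + (1)(-1) + (0)(0) = -3
A^3[1,2] = (2)(-1) + (1)(2) + (0)(-2) = 0
A^3[1,3] = (2)(-1) + (1)(2) + (0)(-1) = 0
A^3[2,1] = (-1)(-1) + (1)(-1) + (3)(0) = 0
A^3[2,2] = (-1)(-1) + (1)(2) + (3)(-2) = -3
A^3[2,3] = (-1)(-1) + (1)(2) + (3)(-1) = 0
A^3[3,1] = (2)(-1) + (-2)(-1) + (-3)(0) = 0
A^3[3,2] = (2)(-1) + (-2)(2) + (-3)(-2) = 0
A^3[3,3] = (2)(-1) + (-2)(2) + (-3)(-1) = -3
A^3 = 
  [ -3,   0,   0]
  [  0,  -3,   0]
  [  0,   0,  -3]

A^4 = A^3·A:
A^4[1,1] = (-3)(-1) + (0)(-1) + (0)(0) = 3
A^4[1,2] = (-3)(-1) + (0)(2) + (0)(-2) = 3
A^4[1,3] = (-3)(-1) + (0)(2) + (0)(-1) = 3
A^4[2,1] = (0)(-1) + (-3)(-1) + (0)(0) = 3
A^4[2,2] = (0)(-1) + (-3)(2) + (0)(-2) = -6
A^4[2,3] = (0)(-1) + (-3)(2) + (0)(-1) = -6
A^4[3,1] = (0)(-1) + (0)(-1) + (-3)(0) = 0
A^4[3,2] = (0)(-1) + (0)(2) + (-3)(-2) = 6
A^4[3,3] = (0)(-1) + (0)(2) + (-3)(-1) = 3
A^4 = 
  [  3,   3,   3]
  [  3,  -6,  -6]
  [  0,   6,   3]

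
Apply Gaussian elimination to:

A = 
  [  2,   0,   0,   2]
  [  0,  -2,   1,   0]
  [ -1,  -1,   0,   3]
Row operations:
R3 → R3 + (1/2)·R1
R3 → R3 - (1/2)·R2

Resulting echelon form:
REF = 
  [   2,    0,    0,    2]
  [   0,   -2,    1,    0]
  [   0,    0, -1/2,    4]

Rank = 3 (number of non-zero pivot rows).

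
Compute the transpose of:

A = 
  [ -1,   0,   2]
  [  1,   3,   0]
Aᵀ = 
  [ -1,   1]
  [  0,   3]
  [  2,   0]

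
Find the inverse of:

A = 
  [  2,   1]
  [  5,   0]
det(A) = (2)(0) - (1)(5) = -5
For a 2×2 matrix, A⁻¹ = (1/det(A)) · [[d, -b], [-c, a]]
    = (-1/5) · [[0, -1], [-5, 2]]

A⁻¹ = 
  [   0,  1/5]
  [   1, -2/5]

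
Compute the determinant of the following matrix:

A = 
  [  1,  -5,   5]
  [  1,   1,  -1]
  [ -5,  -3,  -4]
Cofactor expansion along row 1:
det(A) = (1)·((1)(-4) - (-1)(-3)) - (-5)·((1)(-4) - (-1)(-5)) + (5)·((1)(-3) - (1)(-5))
  = (1)(-7) - (-5)(-9) + (5)(2)
  = -42

det(A) = -42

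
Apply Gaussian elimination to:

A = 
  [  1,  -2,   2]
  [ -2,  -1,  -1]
Row operations:
R2 → R2 + (2)·R1

Resulting echelon form:
REF = 
  [  1,  -2,   2]
  [  0,  -5,   3]

Rank = 2 (number of non-zero pivot rows).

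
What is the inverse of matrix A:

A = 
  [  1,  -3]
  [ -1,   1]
det(A) = (1)(1) - (-3)(-1) = -2
For a 2×2 matrix, A⁻¹ = (1/det(A)) · [[d, -b], [-c, a]]
    = (-1/2) · [[1, 3], [1, 1]]

A⁻¹ = 
  [-1/2, -3/2]
  [-1/2, -1/2]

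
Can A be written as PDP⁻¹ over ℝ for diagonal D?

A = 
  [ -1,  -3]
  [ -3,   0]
Yes

tr(A) = -1, det(A) = -9
Characteristic polynomial: λ² - tr(A)λ + det(A) = λ² + λ - 9
λ² + λ - 9 = 0  ⇒  λ = (-1 ± √((1)² - 4·(-9)))/2 = (-1 ± √(37))/2
  = (-1 + √37)/2,  (-1 - √37)/2
Eigenvalues: (-1 + √37)/2, (-1 - √37)/2  (≈ 2.541, -3.541)
The two irrational eigenvalues are distinct (simple), so each has alg. mult. = geom. mult. = 1.
Sum of geometric multiplicities equals n, so A has n independent eigenvectors.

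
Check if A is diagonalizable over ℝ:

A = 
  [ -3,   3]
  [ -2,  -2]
No

tr(A) = -5, det(A) = 12
Characteristic polynomial: λ² - tr(A)λ + det(A) = λ² + 5λ + 12
λ² + 5λ + 12 = 0  ⇒  λ = (-5 ± √((5)² - 4·(12)))/2 = (-5 ± √(-23))/2
  = (-5 + i√23)/2,  (-5 - i√23)/2
Eigenvalues: (-5 + i√23)/2, (-5 - i√23)/2  (≈ -2.5 + 2.398i, -2.5 - 2.398i)
Has complex eigenvalues (not diagonalizable over ℝ).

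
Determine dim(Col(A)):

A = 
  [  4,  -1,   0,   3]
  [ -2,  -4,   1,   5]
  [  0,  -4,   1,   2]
Row reduce:
R2 → R2 + (1/2)·R1
R3 → R3 - (8/9)·R2
REF = 
  [    4,    -1,     0,     3]
  [    0,  -9/2,     1,  13/2]
  [    0,     0,   1/9, -34/9]
Pivot columns: 1, 2, 3 → 3 pivots.
dim(Col(A)) = number of pivot columns = 3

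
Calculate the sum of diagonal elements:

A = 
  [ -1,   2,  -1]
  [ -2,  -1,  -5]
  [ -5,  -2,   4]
2

tr(A) = -1 + -1 + 4 = 2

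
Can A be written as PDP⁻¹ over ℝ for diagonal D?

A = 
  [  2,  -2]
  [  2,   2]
No

tr(A) = 4, det(A) = 8
Characteristic polynomial: λ² - tr(A)λ + det(A) = λ² - 4λ + 8
λ² - 4λ + 8 = 0  ⇒  λ = (4 ± √((-4)² - 4·(8)))/2 = (4 ± √(-16))/2
  = 2 + 2i,  2 - 2i
Eigenvalues: 2 + 2i, 2 - 2i  (≈ 2 + 2i, 2 - 2i)
Has complex eigenvalues (not diagonalizable over ℝ).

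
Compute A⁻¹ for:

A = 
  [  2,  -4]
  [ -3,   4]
det(A) = (2)(4) - (-4)(-3) = -4
For a 2×2 matrix, A⁻¹ = (1/det(A)) · [[d, -b], [-c, a]]
    = (-1/4) · [[4, 4], [3, 2]]

A⁻¹ = 
  [  -1,   -1]
  [-3/4, -1/2]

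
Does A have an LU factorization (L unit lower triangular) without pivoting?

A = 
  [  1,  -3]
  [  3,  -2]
Yes.
A[1,1] = 1 ≠ 0, so Gaussian elimination proceeds without a row swap: multiplier ℓ₂₁ = (3)/(1) = 3, and U[2,2] = -2 - (3)(-3) = 7.
L = 
  [  1,   0]
  [  3,   1]
U = 
  [  1,  -3]
  [  0,   7]
Check row 2 of LU: [(3)(1), (3)(-3) + 7] = [3, -2] = row 2 of A ✓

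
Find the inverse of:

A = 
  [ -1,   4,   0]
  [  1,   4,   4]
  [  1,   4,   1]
det(A) = (-1)·((4)(1) - (4)(4)) - (4)·((1)(1) - (4)(1)) + (0)·((1)(4) - (4)(1))
  = (-1)(-12) - (4)(-3) + (0)(0)
  = 24
det(A) = 24 ≠ 0, so A is invertible.

Cofactors Cᵢⱼ = (-1)ⁱ⁺ʲ·Mᵢⱼ:
C = 
  [-12,   3,   0]
  [ -4,  -1,   8]
  [ 16,   4,  -8]

adj(A) = Cᵀ:
adj(A) = 
  [-12,  -4,  16]
  [  3,  -1,   4]
  [  0,   8,  -8]

A⁻¹ = (1/24) · adj(A):
A⁻¹ = 
  [ -1/2,  -1/6,   2/3]
  [  1/8, -1/24,   1/6]
  [    0,   1/3,  -1/3]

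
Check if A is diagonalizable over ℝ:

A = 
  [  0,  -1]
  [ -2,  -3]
Yes

tr(A) = -3, det(A) = -2
Characteristic polynomial: λ² - tr(A)λ + det(A) = λ² + 3λ - 2
λ² + 3λ - 2 = 0  ⇒  λ = (-3 ± √((3)² - 4·(-2)))/2 = (-3 ± √(17))/2
  = (-3 + √17)/2,  (-3 - √17)/2
Eigenvalues: (-3 + √17)/2, (-3 - √17)/2  (≈ 0.5616, -3.562)
The two irrational eigenvalues are distinct (simple), so each has alg. mult. = geom. mult. = 1.
Sum of geometric multiplicities equals n, so A has n independent eigenvectors.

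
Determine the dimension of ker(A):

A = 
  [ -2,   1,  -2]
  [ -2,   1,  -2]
nullity(A) = 2

Row reduce:
R2 → R2 - (1)·R1
REF = 
  [ -2,   1,  -2]
  [  0,   0,   0]
Pivot columns: 1 → 1 pivot.
rank(A) = 1, so nullity(A) = 3 - 1 = 2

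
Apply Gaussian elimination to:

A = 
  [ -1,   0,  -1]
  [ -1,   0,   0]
Row operations:
R2 → R2 - (1)·R1

Resulting echelon form:
REF = 
  [ -1,   0,  -1]
  [  0,   0,   1]

Rank = 2 (number of non-zero pivot rows).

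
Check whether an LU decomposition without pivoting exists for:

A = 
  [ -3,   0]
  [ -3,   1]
Yes.
A[1,1] = -3 ≠ 0, so Gaussian elimination proceeds without a row swap: multiplier ℓ₂₁ = (-3)/(-3) = 1, and U[2,2] = 1 - (1)(0) = 1.
L = 
  [  1,   0]
  [  1,   1]
U = 
  [ -3,   0]
  [  0,   1]
Check row 2 of LU: [(1)(-3), (1)(0) + 1] = [-3, 1] = row 2 of A ✓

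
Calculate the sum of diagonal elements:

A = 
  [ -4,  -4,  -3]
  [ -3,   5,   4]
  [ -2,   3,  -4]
-3

tr(A) = -4 + 5 + -4 = -3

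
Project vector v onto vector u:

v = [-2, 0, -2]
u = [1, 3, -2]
proj_u(v) = [1/7, 3/7, -2/7]

v·u = (-2)(1) + (0)(3) + (-2)(-2) = 2
u·u = (1)² + (3)² + (-2)² = 14
proj_u(v) = (v·u / u·u) × u = (2/14) × u = (1/7) × u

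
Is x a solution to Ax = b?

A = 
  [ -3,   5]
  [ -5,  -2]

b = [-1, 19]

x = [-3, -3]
No

Ax = [-6, 21] ≠ b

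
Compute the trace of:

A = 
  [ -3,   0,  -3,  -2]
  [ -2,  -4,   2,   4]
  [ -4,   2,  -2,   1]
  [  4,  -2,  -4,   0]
-9

tr(A) = -3 + -4 + -2 + 0 = -9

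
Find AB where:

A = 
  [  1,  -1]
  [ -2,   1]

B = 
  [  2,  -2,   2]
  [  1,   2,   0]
AB = 
  [  1,  -4,   2]
  [ -3,   6,  -4]

A is 2×2 and B is 2×3, so AB is 2×3. Each entry is (row of A)·(column of B):
AB[1,1] = (1)(2) + (-1)(1) = 1
AB[1,2] = (1)(-2) + (-1)(2) = -4
AB[1,3] = (1)(2) + (-1)(0) = 2
AB[2,1] = (-2)(2) + (1)(1) = -3
AB[2,2] = (-2)(-2) + (1)(2) = 6
AB[2,3] = (-2)(2) + (1)(0) = -4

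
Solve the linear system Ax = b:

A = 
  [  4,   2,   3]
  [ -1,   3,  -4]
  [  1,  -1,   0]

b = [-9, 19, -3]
x = [-1, 2, -3]

Row reduce the augmented matrix [A|b]:
R2 → R2 + (1/4)·R1
R3 → R3 - (1/4)·R1
R3 → R3 + (3/7)·R2
REF = 
  [    4,     2,     3,    -9]
  [    0,   7/2, -13/4,  67/4]
  [    0,     0, -15/7,  45/7]

Back-substitution:
x₃ = (45/7) / (-15/7) = -3
x₂ = (67/4 - (-13/4)(-3)) / (7/2) = 2
x₁ = (-9 - (2)(2) - (3)(-3)) / 4 = -1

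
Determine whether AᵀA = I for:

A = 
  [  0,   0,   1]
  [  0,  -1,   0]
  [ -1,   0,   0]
Yes

AᵀA = 
  [  1,   0,   0]
  [  0,   1,   0]
  [  0,   0,   1]
= I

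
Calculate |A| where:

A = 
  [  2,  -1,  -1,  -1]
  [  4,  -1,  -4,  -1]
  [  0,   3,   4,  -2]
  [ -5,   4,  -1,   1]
-65

Cofactor expansion along row 1: det(A) = a₁₁M₁₁ - a₁₂M₁₂ + a₁₃M₁₃ - a₁₄M₁₄

M₁₁ = det[[-1, -4, -1]; [3, 4, -2]; [4, -1, 1]]
  = (-1)·((4)(1) - (-2)(-1)) - (-4)·((3)(1) - (-2)(4)) + (-1)·((3)(-1) - (4)(4))
  = (-1)(2) - (-4)(11) + (-1)(-19)
  = 61
M₁₂ = det[[4, -4, -1]; [0, 4, -2]; [-5, -1, 1]]
  = (4)·((4)(1) - (-2)(-1)) - (-4)·((0)(1) - (-2)(-5)) + (-1)·((0)(-1) - (4)(-5))
  = (4)(2) - (-4)(-10) + (-1)(20)
  = -52
M₁₃ = det[[4, -1, -1]; [0, 3, -2]; [-5, 4, 1]]
  = (4)·((3)(1) - (-2)(4)) - (-1)·((0)(1) - (-2)(-5)) + (-1)·((0)(4) - (3)(-5))
  = (4)(11) - (-1)(-10) + (-1)(15)
  = 19
M₁₄ = det[[4, -1, -4]; [0, 3, 4]; [-5, 4, -1]]
  = (4)·((3)(-1) - (4)(4)) - (-1)·((0)(-1) - (4)(-5)) + (-4)·((0)(4) - (3)(-5))
  = (4)(-19) - (-1)(20) + (-4)(15)
  = -116

det(A) = (2)(61) - (-1)(-52) + (-1)(19) - (-1)(-116) = -65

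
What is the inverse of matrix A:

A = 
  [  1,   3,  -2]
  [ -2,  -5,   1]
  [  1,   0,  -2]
det(A) = (1)·((-5)(-2) - (1)(0)) - (3)·((-2)(-2) - (1)(1)) + (-2)·((-2)(0) - (-5)(1))
  = (1)(10) - (3)(3) + (-2)(5)
  = -9
det(A) = -9 ≠ 0, so A is invertible.

Cofactors Cᵢⱼ = (-1)ⁱ⁺ʲ·Mᵢⱼ:
C = 
  [ 10,  -3,   5]
  [  6,   0,   3]
  [ -7,   3,   1]

adj(A) = Cᵀ:
adj(A) = 
  [ 10,   6,  -7]
  [ -3,   0,   3]
  [  5,   3,   1]

A⁻¹ = (-1/9) · adj(A):
A⁻¹ = 
  [-10/9,  -2/3,   7/9]
  [  1/3,     0,  -1/3]
  [ -5/9,  -1/3,  -1/9]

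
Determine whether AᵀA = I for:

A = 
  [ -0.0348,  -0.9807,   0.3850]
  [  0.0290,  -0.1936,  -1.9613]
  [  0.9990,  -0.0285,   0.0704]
No

AᵀA = 
  [  1.0001,   0,   0.0001]
  [  0,   1.0001,   0.0001]
  [  0.0001,   0.0001,   3.9999]
≠ I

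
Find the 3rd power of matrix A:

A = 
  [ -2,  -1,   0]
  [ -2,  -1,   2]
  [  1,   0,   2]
A² = A·A:
A²[1,1] = (-2)(-2) + (-1)(-2) + (0)(1) = 6
A²[1,2] = (-2)(-1) + (-1)(-1) + (0)(0) = 3
A²[1,3] = (-2)(0) + (-1)(2) + (0)(2) = -2
A²[2,1] = (-2)(-2) + (-1)(-2) + (2)(1) = 8
A²[2,2] = (-2)(-1) + (-1)(-1) + (2)(0) = 3
A²[2,3] = (-2)(0) + (-1)(2) + (2)(2) = 2
A²[3,1] = (1)(-2) + (0)(-2) + (2)(1) = 0
A²[3,2] = (1)(-1) + (0)(-1) + (2)(0) = -1
A²[3,3] = (1)(0) + (0)(2) + (2)(2) = 4
A² = 
  [  6,   3,  -2]
  [  8,   3,   2]
  [  0,  -1,   4]

A^3 = A^2·A:
A^3[1,1] = (6)(-2) + (3)(-2) + (-2)(1) = -20
A^3[1,2] = (6)(-1) + (3)(-1) + (-2)(0) = -9
A^3[1,3] = (6)(0) + (3)(2) + (-2)(2) = 2
A^3[2,1] = (8)(-2) + (3)(-2) + (2)(1) = -20
A^3[2,2] = (8)(-1) + (3)(-1) + (2)(0) = -11
A^3[2,3] = (8)(0) + (3)(2) + (2)(2) = 10
A^3[3,1] = (0)(-2) + (-1)(-2) + (4)(1) = 6
A^3[3,2] = (0)(-1) + (-1)(-1) + (4)(0) = 1
A^3[3,3] = (0)(0) + (-1)(2) + (4)(2) = 6
A^3 = 
  [-20,  -9,   2]
  [-20, -11,  10]
  [  6,   1,   6]

Therefore
A^3 = 
  [-20,  -9,   2]
  [-20, -11,  10]
  [  6,   1,   6]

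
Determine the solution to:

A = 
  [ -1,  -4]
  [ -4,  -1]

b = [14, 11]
Row reduce the augmented matrix [A|b]:
R2 → R2 - (4)·R1
REF = 
  [ -1,  -4,  14]
  [  0,  15, -45]

Back-substitution:
x₂ = (-45) / 15 = -3
x₁ = (14 - (-4)(-3)) / (-1) = -2

x = [-2, -3]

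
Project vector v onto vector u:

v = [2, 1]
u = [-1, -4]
proj_u(v) = [6/17, 24/17]

v·u = (2)(-1) + (1)(-4) = -6
u·u = (-1)² + (-4)² = 17
proj_u(v) = (v·u / u·u) × u = (-6/17) × u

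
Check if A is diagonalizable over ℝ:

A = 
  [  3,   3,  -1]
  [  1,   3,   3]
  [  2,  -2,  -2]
No

Characteristic polynomial: det(λI - A) = λ³ - 4λ² + 2λ - 32
By the rational root theorem any rational root is an integer dividing 32; none of those is a root, so p(λ) has no rational roots and hence (being an irreducible cubic) no repeated roots.
Discriminant of the cubic: Δ = -31200
Δ < 0 ⇒ one real eigenvalue and a complex-conjugate pair: λ ≈ 4.917, -0.4584 + 2.51i, -0.4584 - 2.51i
Has complex eigenvalues (not diagonalizable over ℝ).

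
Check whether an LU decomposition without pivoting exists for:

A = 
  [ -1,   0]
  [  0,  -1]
Yes.
A[1,1] = -1 ≠ 0, so Gaussian elimination proceeds without a row swap: multiplier ℓ₂₁ = (0)/(-1) = 0, and U[2,2] = -1 - (0)(0) = -1.
L = 
  [  1,   0]
  [  0,   1]
U = 
  [ -1,   0]
  [  0,  -1]
Check row 2 of LU: [(0)(-1), (0)(0) + (-1)] = [0, -1] = row 2 of A ✓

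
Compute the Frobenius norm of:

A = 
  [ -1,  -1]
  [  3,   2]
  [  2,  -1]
||A||_F = 4.472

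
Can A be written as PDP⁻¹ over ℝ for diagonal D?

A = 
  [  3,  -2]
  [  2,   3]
No

tr(A) = 6, det(A) = 13
Characteristic polynomial: λ² - tr(A)λ + det(A) = λ² - 6λ + 13
λ² - 6λ + 13 = 0  ⇒  λ = (6 ± √((-6)² - 4·(13)))/2 = (6 ± √(-16))/2
  = 3 + 2i,  3 - 2i
Eigenvalues: 3 + 2i, 3 - 2i  (≈ 3 + 2i, 3 - 2i)
Has complex eigenvalues (not diagonalizable over ℝ).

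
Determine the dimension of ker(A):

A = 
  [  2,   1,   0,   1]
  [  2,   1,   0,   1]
nullity(A) = 3

Row reduce:
R2 → R2 - (1)·R1
REF = 
  [  2,   1,   0,   1]
  [  0,   0,   0,   0]
Pivot columns: 1 → 1 pivot.
rank(A) = 1, so nullity(A) = 4 - 1 = 3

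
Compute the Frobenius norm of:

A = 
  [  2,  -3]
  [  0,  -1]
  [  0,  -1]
||A||_F = 3.873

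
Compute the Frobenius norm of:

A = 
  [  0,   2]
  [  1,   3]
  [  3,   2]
||A||_F = 5.196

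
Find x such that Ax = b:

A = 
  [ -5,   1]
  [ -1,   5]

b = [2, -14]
Row reduce the augmented matrix [A|b]:
R2 → R2 - (1/5)·R1
REF = 
  [   -5,     1,     2]
  [    0,  24/5, -72/5]

Back-substitution:
x₂ = (-72/5) / (24/5) = -3
x₁ = (2 - (1)(-3)) / (-5) = -1

x = [-1, -3]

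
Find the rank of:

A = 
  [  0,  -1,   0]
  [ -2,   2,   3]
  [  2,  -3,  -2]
rank(A) = 3

Row reduce:
Swap R1 ↔ R2
R3 → R3 + (1)·R1
R3 → R3 - (1)·R2
REF = 
  [ -2,   2,   3]
  [  0,  -1,   0]
  [  0,   0,   1]
Pivot columns: 1, 2, 3 → 3 pivots.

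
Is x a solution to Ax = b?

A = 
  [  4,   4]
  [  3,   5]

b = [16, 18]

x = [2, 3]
No

Ax = [20, 21] ≠ b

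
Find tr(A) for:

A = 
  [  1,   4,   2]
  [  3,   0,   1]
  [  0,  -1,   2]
3

tr(A) = 1 + 0 + 2 = 3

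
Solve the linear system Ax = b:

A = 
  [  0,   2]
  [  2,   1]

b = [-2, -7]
x = [-3, -1]

Row reduce the augmented matrix [A|b]:
Swap R1 ↔ R2
REF = 
  [  2,   1,  -7]
  [  0,   2,  -2]

Back-substitution:
x₂ = (-2) / 2 = -1
x₁ = (-7 - (1)(-1)) / 2 = -3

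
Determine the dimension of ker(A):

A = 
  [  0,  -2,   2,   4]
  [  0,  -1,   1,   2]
nullity(A) = 3

Row reduce:
R2 → R2 - (1/2)·R1
REF = 
  [  0,  -2,   2,   4]
  [  0,   0,   0,   0]
Pivot columns: 2 → 1 pivot.
rank(A) = 1, so nullity(A) = 4 - 1 = 3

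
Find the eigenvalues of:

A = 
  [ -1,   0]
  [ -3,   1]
λ = 1, -1

tr(A) = 0, det(A) = -1
Characteristic polynomial: λ² - tr(A)λ + det(A) = λ² - 1
λ² - 1 = (λ + 1)(λ - 1)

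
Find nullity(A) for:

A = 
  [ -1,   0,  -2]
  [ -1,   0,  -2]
nullity(A) = 2

Row reduce:
R2 → R2 - (1)·R1
REF = 
  [ -1,   0,  -2]
  [  0,   0,   0]
Pivot columns: 1 → 1 pivot.
rank(A) = 1, so nullity(A) = 3 - 1 = 2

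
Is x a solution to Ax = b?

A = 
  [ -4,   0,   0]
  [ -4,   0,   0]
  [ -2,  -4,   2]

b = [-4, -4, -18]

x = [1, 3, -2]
Yes

Ax = [-4, -4, -18] = b ✓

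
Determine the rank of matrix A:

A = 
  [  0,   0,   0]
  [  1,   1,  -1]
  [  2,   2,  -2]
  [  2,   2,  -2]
Row reduce:
Swap R1 ↔ R2
R3 → R3 - (2)·R1
R4 → R4 - (2)·R1
REF = 
  [  1,   1,  -1]
  [  0,   0,   0]
  [  0,   0,   0]
  [  0,   0,   0]
Pivot columns: 1 → 1 pivot.

rank(A) = 1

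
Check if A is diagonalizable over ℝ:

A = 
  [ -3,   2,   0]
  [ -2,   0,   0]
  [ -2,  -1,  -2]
No

Characteristic polynomial: det(λI - A) = λ³ + 5λ² + 10λ + 8
Testing integer divisors of the constant term: p(-2) = 0, so (λ + 2) is a factor:
p(λ) = (λ + 2)(λ² + 3λ + 4)
λ² + 3λ + 4 = 0  ⇒  λ = (-3 ± √((3)² - 4·(4)))/2 = (-3 ± √(-7))/2
  = (-3 + i√7)/2,  (-3 - i√7)/2
Eigenvalues: -2, (-3 + i√7)/2, (-3 - i√7)/2  (≈ -2, -1.5 + 1.323i, -1.5 - 1.323i)
Has complex eigenvalues (not diagonalizable over ℝ).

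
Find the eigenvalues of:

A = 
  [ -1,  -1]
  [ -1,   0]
tr(A) = -1, det(A) = -1
Characteristic polynomial: λ² - tr(A)λ + det(A) = λ² + λ - 1
λ² + λ - 1 = 0  ⇒  λ = (-1 ± √((1)² - 4·(-1)))/2 = (-1 ± √(5))/2
  = (-1 + √5)/2,  (-1 - √5)/2

λ = (-1 + √5)/2, (-1 - √5)/2  (≈ 0.618, -1.618)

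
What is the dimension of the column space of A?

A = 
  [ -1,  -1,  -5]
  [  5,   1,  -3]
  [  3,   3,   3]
Row reduce:
R2 → R2 + (5)·R1
R3 → R3 + (3)·R1
REF = 
  [ -1,  -1,  -5]
  [  0,  -4, -28]
  [  0,   0, -12]
Pivot columns: 1, 2, 3 → 3 pivots.
dim(Col(A)) = number of pivot columns = 3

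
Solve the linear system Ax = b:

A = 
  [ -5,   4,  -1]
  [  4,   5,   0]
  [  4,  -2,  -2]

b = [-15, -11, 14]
Row reduce the augmented matrix [A|b]:
R2 → R2 + (4/5)·R1
R3 → R3 + (4/5)·R1
R3 → R3 - (6/41)·R2
REF = 
  [     -5,       4,      -1,     -15]
  [      0,    41/5,    -4/5,     -23]
  [      0,       0, -110/41,  220/41]

Back-substitution:
x₃ = (220/41) / (-110/41) = -2
x₂ = (-23 - (-4/5)(-2)) / (41/5) = -3
x₁ = (-15 - (4)(-3) - (-1)(-2)) / (-5) = 1

x = [1, -3, -2]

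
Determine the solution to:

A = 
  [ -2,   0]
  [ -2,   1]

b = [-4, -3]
Row reduce the augmented matrix [A|b]:
R2 → R2 - (1)·R1
REF = 
  [ -2,   0,  -4]
  [  0,   1,   1]

Back-substitution:
x₂ = 1 / 1 = 1
x₁ = (-4 - (0)(1)) / (-2) = 2

x = [2, 1]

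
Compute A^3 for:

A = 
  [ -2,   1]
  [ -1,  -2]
A² = A·A:
A²[1,1] = (-2)(-2) + (1)(-1) = 3
A²[1,2] = (-2)(1) + (1)(-2) = -4
A²[2,1] = (-1)(-2) + (-2)(-1) = 4
A²[2,2] = (-1)(1) + (-2)(-2) = 3
A² = 
  [  3,  -4]
  [  4,   3]

A^3 = A^2·A:
A^3[1,1] = (3)(-2) + (-4)(-1) = -2
A^3[1,2] = (3)(1) + (-4)(-2) = 11
A^3[2,1] = (4)(-2) + (3)(-1) = -11
A^3[2,2] = (4)(1) + (3)(-2) = -2
A^3 = 
  [ -2,  11]
  [-11,  -2]

Therefore
A^3 = 
  [ -2,  11]
  [-11,  -2]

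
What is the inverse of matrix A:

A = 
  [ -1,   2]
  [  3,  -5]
det(A) = (-1)(-5) - (2)(3) = -1
For a 2×2 matrix, A⁻¹ = (1/det(A)) · [[d, -b], [-c, a]]
    = (-1) · [[-5, -2], [-3, -1]]

A⁻¹ = 
  [  5,   2]
  [  3,   1]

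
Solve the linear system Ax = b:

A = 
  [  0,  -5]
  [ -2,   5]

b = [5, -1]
x = [-2, -1]

Row reduce the augmented matrix [A|b]:
Swap R1 ↔ R2
REF = 
  [ -2,   5,  -1]
  [  0,  -5,   5]

Back-substitution:
x₂ = 5 / (-5) = -1
x₁ = (-1 - (5)(-1)) / (-2) = -2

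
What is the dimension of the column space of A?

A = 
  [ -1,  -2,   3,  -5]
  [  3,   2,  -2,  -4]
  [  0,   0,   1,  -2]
dim(Col(A)) = 3

Row reduce:
R2 → R2 + (3)·R1
REF = 
  [ -1,  -2,   3,  -5]
  [  0,  -4,   7, -19]
  [  0,   0,   1,  -2]
Pivot columns: 1, 2, 3 → 3 pivots.
dim(Col(A)) = number of pivot columns = 3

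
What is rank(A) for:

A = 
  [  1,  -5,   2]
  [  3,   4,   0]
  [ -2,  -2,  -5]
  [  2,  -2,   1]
Row reduce:
R2 → R2 - (3)·R1
R3 → R3 + (2)·R1
R4 → R4 - (2)·R1
R3 → R3 + (12/19)·R2
R4 → R4 - (8/19)·R2
R4 → R4 - (9/91)·R3
REF = 
  [     1,     -5,      2]
  [     0,     19,     -6]
  [     0,      0, -91/19]
  [     0,      0,      0]
Pivot columns: 1, 2, 3 → 3 pivots.

rank(A) = 3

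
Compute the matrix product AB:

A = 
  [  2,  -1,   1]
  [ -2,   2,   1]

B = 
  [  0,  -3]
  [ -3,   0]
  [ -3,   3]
AB = 
  [  0,  -3]
  [ -9,   9]

A is 2×3 and B is 3×2, so AB is 2×2. Each entry is (row of A)·(column of B):
AB[1,1] = (2)(0) + (-1)(-3) + (1)(-3) = 0
AB[1,2] = (2)(-3) + (-1)(0) + (1)(3) = -3
AB[2,1] = (-2)(0) + (2)(-3) + (1)(-3) = -9
AB[2,2] = (-2)(-3) + (2)(0) + (1)(3) = 9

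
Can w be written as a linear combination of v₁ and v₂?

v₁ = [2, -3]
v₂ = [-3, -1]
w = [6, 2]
Yes

Form the augmented matrix and row-reduce:
[v₁|v₂|w] = 
  [  2,  -3,   6]
  [ -3,  -1,   2]
R2 → R2 + (3/2)·R1
REF = 
  [    2,    -3,     6]
  [    0, -11/2,    11]

No row of the form [0 0 | nonzero], so the system is consistent. Back-substitution gives c₁ = 0, c₂ = -2: w = (0)·v₁ + (-2)·v₂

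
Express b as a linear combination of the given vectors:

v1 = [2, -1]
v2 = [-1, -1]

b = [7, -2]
c1 = 3, c2 = -1

b = 3·v1 + -1·v2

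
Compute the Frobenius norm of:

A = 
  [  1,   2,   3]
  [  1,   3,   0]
||A||_F = 4.899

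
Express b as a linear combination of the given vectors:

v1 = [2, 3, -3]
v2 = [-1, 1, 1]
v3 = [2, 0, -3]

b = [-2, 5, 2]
c1 = 1, c2 = 2, c3 = -1

b = 1·v1 + 2·v2 + -1·v3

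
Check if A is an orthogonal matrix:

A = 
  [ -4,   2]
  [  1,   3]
No

AᵀA = 
  [ 17,  -5]
  [ -5,  13]
≠ I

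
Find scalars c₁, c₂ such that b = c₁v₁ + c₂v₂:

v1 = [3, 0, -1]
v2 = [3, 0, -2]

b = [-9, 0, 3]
c1 = -3, c2 = 0

b = -3·v1 + 0·v2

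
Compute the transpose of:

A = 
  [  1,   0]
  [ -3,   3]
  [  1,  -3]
Aᵀ = 
  [  1,  -3,   1]
  [  0,   3,  -3]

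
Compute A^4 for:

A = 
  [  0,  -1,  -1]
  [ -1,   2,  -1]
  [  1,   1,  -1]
A² = A·A:
A²[1,1] = (0)(0) + (-1)(-1) + (-1)(1) = 0
A²[1,2] = (0)(-1) + (-1)(2) + (-1)(1) = -3
A²[1,3] = (0)(-1) + (-1)(-1) + (-1)(-1) = 2
A²[2,1] = (-1)(0) + (2)(-1) + (-1)(1) = -3
A²[2,2] = (-1)(-1) + (2)(2) + (-1)(1) = 4
A²[2,3] = (-1)(-1) + (2)(-1) + (-1)(-1) = 0
A²[3,1] = (1)(0) + (1)(-1) + (-1)(1) = -2
A²[3,2] = (1)(-1) + (1)(2) + (-1)(1) = 0
A²[3,3] = (1)(-1) + (1)(-1) + (-1)(-1) = -1
A² = 
  [  0,  -3,   2]
  [ -3,   4,   0]
  [ -2,   0,  -1]

A^3 = A^2·A:
A^3[1,1] = (0)(0) + (-3)(-1) + (2)(1) = 5
A^3[1,2] = (0)(-1) + (-3)(2) + (2)(1) = -4
A^3[1,3] = (0)(-1) + (-3)(-1) + (2)(-1) = 1
A^3[2,1] = (-3)(0) + (4)(-1) + (0)(1) = -4
A^3[2,2] = (-3)(-1) + (4)(2) + (0)(1) = 11
A^3[2,3] = (-3)(-1) + (4)(-1) + (0)(-1) = -1
A^3[3,1] = (-2)(0) + (0)(-1) + (-1)(1) = -1
A^3[3,2] = (-2)(-1) + (0)(2) + (-1)(1) = 1
A^3[3,3] = (-2)(-1) + (0)(-1) + (-1)(-1) = 3
A^3 = 
  [  5,  -4,   1]
  [ -4,  11,  -1]
  [ -1,   1,   3]

A^4 = A^3·A:
A^4[1,1] = (5)(0) + (-4)(-1) + (1)(1) = 5
A^4[1,2] = (5)(-1) + (-4)(2) + (1)(1) = -12
A^4[1,3] = (5)(-1) + (-4)(-1) + (1)(-1) = -2
A^4[2,1] = (-4)(0) + (11)(-1) + (-1)(1) = -12
A^4[2,2] = (-4)(-1) + (11)(2) + (-1)(1) = 25
A^4[2,3] = (-4)(-1) + (11)(-1) + (-1)(-1) = -6
A^4[3,1] = (-1)(0) + (1)(-1) + (3)(1) = 2
A^4[3,2] = (-1)(-1) + (1)(2) + (3)(1) = 6
A^4[3,3] = (-1)(-1) + (1)(-1) + (3)(-1) = -3
A^4 = 
  [  5, -12,  -2]
  [-12,  25,  -6]
  [  2,   6,  -3]

Therefore
A^4 = 
  [  5, -12,  -2]
  [-12,  25,  -6]
  [  2,   6,  -3]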